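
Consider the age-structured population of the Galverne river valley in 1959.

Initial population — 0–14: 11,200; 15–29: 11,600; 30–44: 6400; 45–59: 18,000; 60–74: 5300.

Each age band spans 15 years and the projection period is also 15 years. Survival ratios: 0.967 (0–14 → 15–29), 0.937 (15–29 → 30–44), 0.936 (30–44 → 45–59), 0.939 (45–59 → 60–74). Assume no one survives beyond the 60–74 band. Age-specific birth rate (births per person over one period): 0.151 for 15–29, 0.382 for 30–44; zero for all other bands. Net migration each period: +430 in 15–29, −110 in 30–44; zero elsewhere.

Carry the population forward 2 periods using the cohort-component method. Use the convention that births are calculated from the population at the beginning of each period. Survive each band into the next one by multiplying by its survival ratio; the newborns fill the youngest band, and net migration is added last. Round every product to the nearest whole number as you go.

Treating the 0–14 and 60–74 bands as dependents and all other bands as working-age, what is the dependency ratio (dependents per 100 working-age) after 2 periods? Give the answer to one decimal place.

45.7

Call the groups 1 to 5, youngest first.
[period 1]
Births: 11600 × 0.151 = 1752, 6400 × 0.382 = 2445 → 4197
Group 2: 11200 × 0.967 = 10830
Group 3: 11600 × 0.937 = 10869
Group 4: 6400 × 0.936 = 5990
Group 5: 18000 × 0.939 = 16902
Net migration: Group 2 + 430 → 11260; Group 3 − 110 → 10759
End of period: [4197, 11260, 10759, 5990, 16902]
[period 2]
Births: 11260 × 0.151 = 1700, 10759 × 0.382 = 4110 → 5810
Group 2: 4197 × 0.967 = 4058
Group 3: 11260 × 0.937 = 10551
Group 4: 10759 × 0.936 = 10070
Group 5: 5990 × 0.939 = 5625
Net migration: Group 2 + 430 → 4488; Group 3 − 110 → 10441
End of period: [5810, 4488, 10441, 10070, 5625]
Dependents (band 0–14 + band 60–74) = 5810 + 5625 = 11435; working-age = 24999; ratio = 11435/24999 × 100 = 45.7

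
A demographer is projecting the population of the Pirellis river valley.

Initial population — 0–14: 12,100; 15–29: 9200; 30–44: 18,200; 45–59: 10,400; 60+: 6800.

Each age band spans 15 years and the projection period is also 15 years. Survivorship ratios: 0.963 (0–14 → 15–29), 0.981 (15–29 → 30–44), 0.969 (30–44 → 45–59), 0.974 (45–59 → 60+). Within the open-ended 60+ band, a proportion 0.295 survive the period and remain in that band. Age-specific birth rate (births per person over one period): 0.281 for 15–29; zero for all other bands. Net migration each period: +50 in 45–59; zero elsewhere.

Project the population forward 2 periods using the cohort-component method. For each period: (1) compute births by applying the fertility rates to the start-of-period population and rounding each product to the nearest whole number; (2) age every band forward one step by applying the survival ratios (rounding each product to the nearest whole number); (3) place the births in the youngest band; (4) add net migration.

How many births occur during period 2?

3274

Call the bands 1 to 5, youngest first.
Period 1.
Births: 9200 * 0.281 = 2585
Band 2: 12100 * 0.963 = 11652
Band 3: 9200 * 0.981 = 9025
Band 4: 18200 * 0.969 = 17636
Band 5: 10400 * 0.974 + 6800 * 0.295 = 10130 + 2006 = 12136
Net migration: Band 4 + 50 → 17686
→ [2585, 11652, 9025, 17686, 12136]
Period 2.
Births: 11652 * 0.281 = 3274
Band 2: 2585 * 0.963 = 2489
Band 3: 11652 * 0.981 = 11431
Band 4: 9025 * 0.969 = 8745
Band 5: 17686 * 0.974 + 12136 * 0.295 = 17226 + 3580 = 20806
Net migration: Band 4 + 50 → 8795
→ [3274, 2489, 11431, 8795, 20806]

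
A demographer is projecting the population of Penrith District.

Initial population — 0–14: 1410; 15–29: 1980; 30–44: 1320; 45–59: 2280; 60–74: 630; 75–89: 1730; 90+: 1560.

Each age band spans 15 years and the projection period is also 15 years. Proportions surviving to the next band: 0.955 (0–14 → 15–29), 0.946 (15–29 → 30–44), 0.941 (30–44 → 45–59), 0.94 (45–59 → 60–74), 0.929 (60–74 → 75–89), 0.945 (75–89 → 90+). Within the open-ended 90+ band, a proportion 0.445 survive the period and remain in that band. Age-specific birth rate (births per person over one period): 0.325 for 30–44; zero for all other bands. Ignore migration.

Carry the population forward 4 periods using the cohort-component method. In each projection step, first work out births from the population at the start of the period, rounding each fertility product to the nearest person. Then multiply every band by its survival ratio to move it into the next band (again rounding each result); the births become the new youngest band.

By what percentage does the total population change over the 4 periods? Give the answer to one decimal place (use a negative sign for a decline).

-42.5

Numbering the bands 1..7 from youngest to oldest:
Period 1.
Births: 1320 * 0.325 = 429
Band 2: 1410 * 0.955 = 1347
Band 3: 1980 * 0.946 = 1873
Band 4: 1320 * 0.941 = 1242
Band 5: 2280 * 0.94 = 2143
Band 6: 630 * 0.929 = 585
Band 7: 1730 * 0.945 + 1560 * 0.445 = 1635 + 694 = 2329
End of period: [429, 1347, 1873, 1242, 2143, 585, 2329]
Period 2.
Births: 1873 * 0.325 = 609
Band 2: 429 * 0.955 = 410
Band 3: 1347 * 0.946 = 1274
Band 4: 1873 * 0.941 = 1762
Band 5: 1242 * 0.94 = 1167
Band 6: 2143 * 0.929 = 1991
Band 7: 585 * 0.945 + 2329 * 0.445 = 553 + 1036 = 1589
End of period: [609, 410, 1274, 1762, 1167, 1991, 1589]
Period 3.
Births: 1274 * 0.325 = 414
Band 2: 609 * 0.955 = 582
Band 3: 410 * 0.946 = 388
Band 4: 1274 * 0.941 = 1199
Band 5: 1762 * 0.94 = 1656
Band 6: 1167 * 0.929 = 1084
Band 7: 1991 * 0.945 + 1589 * 0.445 = 1881 + 707 = 2588
End of period: [414, 582, 388, 1199, 1656, 1084, 2588]
Period 4.
Births: 388 * 0.325 = 126
Band 2: 414 * 0.955 = 395
Band 3: 582 * 0.946 = 551
Band 4: 388 * 0.941 = 365
Band 5: 1199 * 0.94 = 1127
Band 6: 1656 * 0.929 = 1538
Band 7: 1084 * 0.945 + 2588 * 0.445 = 1024 + 1152 = 2176
End of period: [126, 395, 551, 365, 1127, 1538, 2176]
Total: 10910 → 6278; change = -4632; percentage change = -42.5%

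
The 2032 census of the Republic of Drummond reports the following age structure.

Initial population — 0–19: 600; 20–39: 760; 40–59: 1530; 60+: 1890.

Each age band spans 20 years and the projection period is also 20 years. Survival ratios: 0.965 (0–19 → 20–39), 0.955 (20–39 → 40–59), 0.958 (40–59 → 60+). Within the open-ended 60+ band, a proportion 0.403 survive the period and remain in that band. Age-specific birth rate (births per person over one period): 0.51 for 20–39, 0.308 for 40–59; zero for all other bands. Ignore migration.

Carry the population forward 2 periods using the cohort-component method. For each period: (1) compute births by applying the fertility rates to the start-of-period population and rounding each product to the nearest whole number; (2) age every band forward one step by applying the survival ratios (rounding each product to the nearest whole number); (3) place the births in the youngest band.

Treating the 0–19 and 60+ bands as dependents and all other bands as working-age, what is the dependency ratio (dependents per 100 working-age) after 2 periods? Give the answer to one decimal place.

152.9

Period 1.
Births: 760 * 0.51 = 388 ; 1530 * 0.308 = 471 → total 859
20–39: 600 * 0.965 = 579
40–59: 760 * 0.955 = 726
60+: 1530 * 0.958 + 1890 * 0.403 = 1466 + 762 = 2228
Population now: 0–19=859, 20–39=579, 40–59=726, 60+=2228
Period 2.
Births: 579 * 0.51 = 295 ; 726 * 0.308 = 224 → total 519
20–39: 859 * 0.965 = 829
40–59: 579 * 0.955 = 553
60+: 726 * 0.958 + 2228 * 0.403 = 696 + 898 = 1594
Population now: 0–19=519, 20–39=829, 40–59=553, 60+=1594
Dependents (band 0–19 + band 60+) = 519 + 1594 = 2113; working-age = 1382; ratio = 2113/1382 × 100 = 152.9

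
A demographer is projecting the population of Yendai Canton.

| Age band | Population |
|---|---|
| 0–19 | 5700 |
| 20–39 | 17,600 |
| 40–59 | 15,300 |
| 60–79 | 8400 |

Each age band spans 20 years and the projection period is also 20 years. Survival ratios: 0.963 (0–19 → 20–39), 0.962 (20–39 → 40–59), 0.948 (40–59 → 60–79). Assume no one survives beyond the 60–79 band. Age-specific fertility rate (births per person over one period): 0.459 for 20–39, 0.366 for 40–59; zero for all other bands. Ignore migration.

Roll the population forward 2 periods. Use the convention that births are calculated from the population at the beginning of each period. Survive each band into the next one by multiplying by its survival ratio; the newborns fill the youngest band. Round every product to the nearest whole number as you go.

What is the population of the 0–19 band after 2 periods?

— Period 1 —
Births: 17600 * 0.459 = 8078  |  15300 * 0.366 = 5600 ⇒ total 13678
20–39: 5700 * 0.963 = 5489
40–59: 17600 * 0.962 = 16931
60–79: 15300 * 0.948 = 14504
Giving 13678 / 5489 / 16931 / 14504.
— Period 2 —
Births: 5489 * 0.459 = 2519  |  16931 * 0.366 = 6197 ⇒ total 8716
20–39: 13678 * 0.963 = 13172
40–59: 5489 * 0.962 = 5280
60–79: 16931 * 0.948 = 16051
Giving 8716 / 13172 / 5280 / 16051.

8716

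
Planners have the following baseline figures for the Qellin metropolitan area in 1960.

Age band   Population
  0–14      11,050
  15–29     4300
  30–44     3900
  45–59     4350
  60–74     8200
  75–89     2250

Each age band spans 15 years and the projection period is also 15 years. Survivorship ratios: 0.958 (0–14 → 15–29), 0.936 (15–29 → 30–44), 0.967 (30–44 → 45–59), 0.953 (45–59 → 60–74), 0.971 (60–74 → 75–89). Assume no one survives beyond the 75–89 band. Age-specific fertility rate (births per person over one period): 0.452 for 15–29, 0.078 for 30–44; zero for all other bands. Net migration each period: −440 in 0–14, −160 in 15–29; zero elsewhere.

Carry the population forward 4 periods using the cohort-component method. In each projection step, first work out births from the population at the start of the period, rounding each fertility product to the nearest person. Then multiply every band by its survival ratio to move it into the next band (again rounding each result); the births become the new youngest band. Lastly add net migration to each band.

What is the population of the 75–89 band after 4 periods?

Call the groups 1 to 6, youngest first.
[period 1]
Births: 4300 × 0.452 = 1944, 3900 × 0.078 = 304 ⇒ total 2248
Group 2: 11050 × 0.958 = 10586
Group 3: 4300 × 0.936 = 4025
Group 4: 3900 × 0.967 = 3771
Group 5: 4350 × 0.953 = 4146
Group 6: 8200 × 0.971 = 7962
Net migration: Group 1 − 440 → 1808; Group 2 − 160 → 10426
End of period: [1808, 10426, 4025, 3771, 4146, 7962]
[period 2]
Births: 10426 × 0.452 = 4713, 4025 × 0.078 = 314 ⇒ total 5027
Group 2: 1808 × 0.958 = 1732
Group 3: 10426 × 0.936 = 9759
Group 4: 4025 × 0.967 = 3892
Group 5: 3771 × 0.953 = 3594
Group 6: 4146 × 0.971 = 4026
Net migration: Group 1 − 440 → 4587; Group 2 − 160 → 1572
End of period: [4587, 1572, 9759, 3892, 3594, 4026]
[period 3]
Births: 1572 × 0.452 = 711, 9759 × 0.078 = 761 ⇒ total 1472
Group 2: 4587 × 0.958 = 4394
Group 3: 1572 × 0.936 = 1471
Group 4: 9759 × 0.967 = 9437
Group 5: 3892 × 0.953 = 3709
Group 6: 3594 × 0.971 = 3490
Net migration: Group 1 − 440 → 1032; Group 2 − 160 → 4234
End of period: [1032, 4234, 1471, 9437, 3709, 3490]
[period 4]
Births: 4234 × 0.452 = 1914, 1471 × 0.078 = 115 ⇒ total 2029
Group 2: 1032 × 0.958 = 989
Group 3: 4234 × 0.936 = 3963
Group 4: 1471 × 0.967 = 1422
Group 5: 9437 × 0.953 = 8993
Group 6: 3709 × 0.971 = 3601
Net migration: Group 1 − 440 → 1589; Group 2 − 160 → 829
End of period: [1589, 829, 3963, 1422, 8993, 3601]

3601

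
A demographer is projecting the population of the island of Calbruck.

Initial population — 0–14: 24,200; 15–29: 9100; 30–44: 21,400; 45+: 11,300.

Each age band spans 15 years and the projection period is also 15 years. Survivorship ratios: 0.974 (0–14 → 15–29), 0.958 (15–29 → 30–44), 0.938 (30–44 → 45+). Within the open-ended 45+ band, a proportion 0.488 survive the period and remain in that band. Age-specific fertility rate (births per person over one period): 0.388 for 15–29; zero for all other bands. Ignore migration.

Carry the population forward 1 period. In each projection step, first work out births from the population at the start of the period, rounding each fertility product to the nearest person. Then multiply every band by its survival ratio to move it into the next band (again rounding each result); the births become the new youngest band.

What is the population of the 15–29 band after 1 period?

23571

Period 1.
Births: 9100 × 0.388 = 3531
15–29: 24200 × 0.974 = 23571
30–44: 9100 × 0.958 = 8718
45+: 21400 × 0.938 + 11300 × 0.488 = 20073 + 5514 = 25587
End of period: [3531, 23571, 8718, 25587]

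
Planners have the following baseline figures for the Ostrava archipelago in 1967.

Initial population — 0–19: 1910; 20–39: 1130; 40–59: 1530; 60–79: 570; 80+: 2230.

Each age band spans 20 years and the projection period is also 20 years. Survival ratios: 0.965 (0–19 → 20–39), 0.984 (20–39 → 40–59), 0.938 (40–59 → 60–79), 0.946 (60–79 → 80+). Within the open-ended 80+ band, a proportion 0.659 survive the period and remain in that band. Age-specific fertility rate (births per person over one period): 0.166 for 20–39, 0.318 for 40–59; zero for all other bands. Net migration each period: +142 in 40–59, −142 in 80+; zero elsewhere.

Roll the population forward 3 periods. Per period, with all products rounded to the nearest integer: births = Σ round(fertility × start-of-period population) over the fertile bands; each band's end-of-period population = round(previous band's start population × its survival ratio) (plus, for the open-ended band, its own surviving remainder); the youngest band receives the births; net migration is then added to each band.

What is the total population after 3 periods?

6610

— Period 1 —
Births: 1130 * 0.166 = 188 ; 1530 * 0.318 = 487 — total 675
20–39: 1910 * 0.965 = 1843
40–59: 1130 * 0.984 = 1112
60–79: 1530 * 0.938 = 1435
80+: 570 * 0.946 + 2230 * 0.659 = 539 + 1470 = 2009
Net migration: 40–59 + 142 → 1254; 80+ − 142 → 1867
Population now: 0–19=675, 20–39=1843, 40–59=1254, 60–79=1435, 80+=1867
— Period 2 —
Births: 1843 * 0.166 = 306 ; 1254 * 0.318 = 399 — total 705
20–39: 675 * 0.965 = 651
40–59: 1843 * 0.984 = 1814
60–79: 1254 * 0.938 = 1176
80+: 1435 * 0.946 + 1867 * 0.659 = 1358 + 1230 = 2588
Net migration: 40–59 + 142 → 1956; 80+ − 142 → 2446
Population now: 0–19=705, 20–39=651, 40–59=1956, 60–79=1176, 80+=2446
— Period 3 —
Births: 651 * 0.166 = 108 ; 1956 * 0.318 = 622 — total 730
20–39: 705 * 0.965 = 680
40–59: 651 * 0.984 = 641
60–79: 1956 * 0.938 = 1835
80+: 1176 * 0.946 + 2446 * 0.659 = 1112 + 1612 = 2724
Net migration: 40–59 + 142 → 783; 80+ − 142 → 2582
Population now: 0–19=730, 20–39=680, 40–59=783, 60–79=1835, 80+=2582
Total after period 3: 730 + 680 + 783 + 1835 + 2582 = 6610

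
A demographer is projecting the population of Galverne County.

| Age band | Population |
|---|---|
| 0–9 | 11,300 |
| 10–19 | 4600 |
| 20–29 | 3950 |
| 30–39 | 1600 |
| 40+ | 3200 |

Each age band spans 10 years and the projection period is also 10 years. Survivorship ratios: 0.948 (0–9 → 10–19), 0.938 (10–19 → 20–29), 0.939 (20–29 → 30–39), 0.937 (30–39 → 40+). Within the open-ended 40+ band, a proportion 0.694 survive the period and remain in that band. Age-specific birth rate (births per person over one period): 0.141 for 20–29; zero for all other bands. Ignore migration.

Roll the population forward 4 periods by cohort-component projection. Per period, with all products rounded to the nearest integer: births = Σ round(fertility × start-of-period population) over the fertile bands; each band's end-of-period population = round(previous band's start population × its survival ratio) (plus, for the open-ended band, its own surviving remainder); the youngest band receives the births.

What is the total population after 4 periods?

16812

Numbering the groups 1..5 from youngest to oldest:
After projecting period 1:
Births: 3950 × 0.141 = 557
Group 2: 11300 × 0.948 = 10712
Group 3: 4600 × 0.938 = 4315
Group 4: 3950 × 0.939 = 3709
Group 5: 1600 × 0.937 + 3200 × 0.694 = 1499 + 2221 = 3720
Population now: 0–9=557, 10–19=10712, 20–29=4315, 30–39=3709, 40+=3720
After projecting period 2:
Births: 4315 × 0.141 = 608
Group 2: 557 × 0.948 = 528
Group 3: 10712 × 0.938 = 10048
Group 4: 4315 × 0.939 = 4052
Group 5: 3709 × 0.937 + 3720 × 0.694 = 3475 + 2582 = 6057
Population now: 0–9=608, 10–19=528, 20–29=10048, 30–39=4052, 40+=6057
After projecting period 3:
Births: 10048 × 0.141 = 1417
Group 2: 608 × 0.948 = 576
Group 3: 528 × 0.938 = 495
Group 4: 10048 × 0.939 = 9435
Group 5: 4052 × 0.937 + 6057 × 0.694 = 3797 + 4204 = 8001
Population now: 0–9=1417, 10–19=576, 20–29=495, 30–39=9435, 40+=8001
After projecting period 4:
Births: 495 × 0.141 = 70
Group 2: 1417 × 0.948 = 1343
Group 3: 576 × 0.938 = 540
Group 4: 495 × 0.939 = 465
Group 5: 9435 × 0.937 + 8001 × 0.694 = 8841 + 5553 = 14394
Population now: 0–9=70, 10–19=1343, 20–29=540, 30–39=465, 40+=14394
Total after period 4: 70 + 1343 + 540 + 465 + 14394 = 16812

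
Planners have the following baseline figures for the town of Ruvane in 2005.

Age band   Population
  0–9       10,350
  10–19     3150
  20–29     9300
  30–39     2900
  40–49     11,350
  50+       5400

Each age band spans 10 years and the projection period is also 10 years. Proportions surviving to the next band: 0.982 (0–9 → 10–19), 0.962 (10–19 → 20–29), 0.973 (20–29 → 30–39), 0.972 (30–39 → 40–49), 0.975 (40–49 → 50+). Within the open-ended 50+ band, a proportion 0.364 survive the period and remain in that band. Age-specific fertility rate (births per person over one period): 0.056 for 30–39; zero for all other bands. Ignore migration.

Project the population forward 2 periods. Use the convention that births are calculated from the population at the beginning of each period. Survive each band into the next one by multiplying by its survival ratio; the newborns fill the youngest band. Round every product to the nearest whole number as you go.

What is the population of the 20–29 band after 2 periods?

9778

Period 1:
Births: 2900 * 0.056 = 162
10–19: 10350 * 0.982 = 10164
20–29: 3150 * 0.962 = 3030
30–39: 9300 * 0.973 = 9049
40–49: 2900 * 0.972 = 2819
50+: 11350 * 0.975 + 5400 * 0.364 = 11066 + 1966 = 13032
End of period: [162, 10164, 3030, 9049, 2819, 13032]
Period 2:
Births: 9049 * 0.056 = 507
10–19: 162 * 0.982 = 159
20–29: 10164 * 0.962 = 9778
30–39: 3030 * 0.973 = 2948
40–49: 9049 * 0.972 = 8796
50+: 2819 * 0.975 + 13032 * 0.364 = 2749 + 4744 = 7493
End of period: [507, 159, 9778, 2948, 8796, 7493]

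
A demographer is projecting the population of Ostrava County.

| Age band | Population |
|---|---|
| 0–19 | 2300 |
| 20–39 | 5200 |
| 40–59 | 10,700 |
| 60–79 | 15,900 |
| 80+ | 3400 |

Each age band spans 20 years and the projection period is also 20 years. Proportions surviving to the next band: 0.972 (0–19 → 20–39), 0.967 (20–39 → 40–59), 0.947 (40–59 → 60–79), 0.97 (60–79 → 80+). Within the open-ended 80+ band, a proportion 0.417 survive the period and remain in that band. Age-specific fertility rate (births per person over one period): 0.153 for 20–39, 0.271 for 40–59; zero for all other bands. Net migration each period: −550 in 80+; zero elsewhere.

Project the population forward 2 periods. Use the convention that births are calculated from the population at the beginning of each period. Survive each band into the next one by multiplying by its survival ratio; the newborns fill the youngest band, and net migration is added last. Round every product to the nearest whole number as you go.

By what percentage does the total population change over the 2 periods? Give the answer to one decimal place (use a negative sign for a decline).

Numbering the bands 1..5 from youngest to oldest:
After projecting period 1:
Births: 5200 × 0.153 = 796  |  10700 × 0.271 = 2900 — total 3696
Band 2: 2300 × 0.972 = 2236
Band 3: 5200 × 0.967 = 5028
Band 4: 10700 × 0.947 = 10133
Band 5: 15900 × 0.97 + 3400 × 0.417 = 15423 + 1418 = 16841
Net migration: Band 5 − 550 → 16291
→ [3696, 2236, 5028, 10133, 16291]
After projecting period 2:
Births: 2236 × 0.153 = 342  |  5028 × 0.271 = 1363 — total 1705
Band 2: 3696 × 0.972 = 3593
Band 3: 2236 × 0.967 = 2162
Band 4: 5028 × 0.947 = 4762
Band 5: 10133 × 0.97 + 16291 × 0.417 = 9829 + 6793 = 16622
Net migration: Band 5 − 550 → 16072
→ [1705, 3593, 2162, 4762, 16072]
Total: 37500 → 28294; change = -9206; percentage change = -24.5%

-24.5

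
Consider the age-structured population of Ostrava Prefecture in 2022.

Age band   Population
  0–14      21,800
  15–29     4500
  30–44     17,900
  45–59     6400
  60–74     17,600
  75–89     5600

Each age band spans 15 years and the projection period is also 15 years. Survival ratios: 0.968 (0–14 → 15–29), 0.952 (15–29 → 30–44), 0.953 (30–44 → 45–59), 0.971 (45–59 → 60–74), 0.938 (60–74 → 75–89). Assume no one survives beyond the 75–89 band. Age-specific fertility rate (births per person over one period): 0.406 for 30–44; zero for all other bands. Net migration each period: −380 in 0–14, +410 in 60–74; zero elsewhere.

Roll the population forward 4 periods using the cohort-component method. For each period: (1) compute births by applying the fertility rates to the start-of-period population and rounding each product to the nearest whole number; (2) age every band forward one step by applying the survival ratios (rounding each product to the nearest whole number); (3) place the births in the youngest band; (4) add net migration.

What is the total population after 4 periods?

40130

Period 1:
Births: 17900 × 0.406 = 7267
15–29: 21800 × 0.968 = 21102
30–44: 4500 × 0.952 = 4284
45–59: 17900 × 0.953 = 17059
60–74: 6400 × 0.971 = 6214
75–89: 17600 × 0.938 = 16509
Net migration: 0–14 − 380 → 6887; 60–74 + 410 → 6624
Population now: 0–14=6887, 15–29=21102, 30–44=4284, 45–59=17059, 60–74=6624, 75–89=16509
Period 2:
Births: 4284 × 0.406 = 1739
15–29: 6887 × 0.968 = 6667
30–44: 21102 × 0.952 = 20089
45–59: 4284 × 0.953 = 4083
60–74: 17059 × 0.971 = 16564
75–89: 6624 × 0.938 = 6213
Net migration: 0–14 − 380 → 1359; 60–74 + 410 → 16974
Population now: 0–14=1359, 15–29=6667, 30–44=20089, 45–59=4083, 60–74=16974, 75–89=6213
Period 3:
Births: 20089 × 0.406 = 8156
15–29: 1359 × 0.968 = 1316
30–44: 6667 × 0.952 = 6347
45–59: 20089 × 0.953 = 19145
60–74: 4083 × 0.971 = 3965
75–89: 16974 × 0.938 = 15922
Net migration: 0–14 − 380 → 7776; 60–74 + 410 → 4375
Population now: 0–14=7776, 15–29=1316, 30–44=6347, 45–59=19145, 60–74=4375, 75–89=15922
Period 4:
Births: 6347 × 0.406 = 2577
15–29: 7776 × 0.968 = 7527
30–44: 1316 × 0.952 = 1253
45–59: 6347 × 0.953 = 6049
60–74: 19145 × 0.971 = 18590
75–89: 4375 × 0.938 = 4104
Net migration: 0–14 − 380 → 2197; 60–74 + 410 → 19000
Population now: 0–14=2197, 15–29=7527, 30–44=1253, 45–59=6049, 60–74=19000, 75–89=4104
Total after period 4: 2197 + 7527 + 1253 + 6049 + 19000 + 4104 = 40130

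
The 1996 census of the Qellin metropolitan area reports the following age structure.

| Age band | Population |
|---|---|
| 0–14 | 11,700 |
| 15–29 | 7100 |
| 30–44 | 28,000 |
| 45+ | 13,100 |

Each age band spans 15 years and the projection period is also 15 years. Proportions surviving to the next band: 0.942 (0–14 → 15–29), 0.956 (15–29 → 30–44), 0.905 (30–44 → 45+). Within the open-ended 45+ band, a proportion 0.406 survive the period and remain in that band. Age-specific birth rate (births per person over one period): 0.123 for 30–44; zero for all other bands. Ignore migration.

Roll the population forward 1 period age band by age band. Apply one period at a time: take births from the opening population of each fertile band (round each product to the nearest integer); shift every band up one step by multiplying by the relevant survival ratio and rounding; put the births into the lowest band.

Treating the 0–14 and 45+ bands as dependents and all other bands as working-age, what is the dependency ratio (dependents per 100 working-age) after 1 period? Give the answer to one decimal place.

191.5

— Period 1 —
Births: 28000 × 0.123 = 3444
15–29: 11700 × 0.942 = 11021
30–44: 7100 × 0.956 = 6788
45+: 28000 × 0.905 + 13100 × 0.406 = 25340 + 5319 = 30659
→ [3444, 11021, 6788, 30659]
Dependents (band 0–14 + band 45+) = 3444 + 30659 = 34103; working-age = 17809; ratio = 34103/17809 × 100 = 191.5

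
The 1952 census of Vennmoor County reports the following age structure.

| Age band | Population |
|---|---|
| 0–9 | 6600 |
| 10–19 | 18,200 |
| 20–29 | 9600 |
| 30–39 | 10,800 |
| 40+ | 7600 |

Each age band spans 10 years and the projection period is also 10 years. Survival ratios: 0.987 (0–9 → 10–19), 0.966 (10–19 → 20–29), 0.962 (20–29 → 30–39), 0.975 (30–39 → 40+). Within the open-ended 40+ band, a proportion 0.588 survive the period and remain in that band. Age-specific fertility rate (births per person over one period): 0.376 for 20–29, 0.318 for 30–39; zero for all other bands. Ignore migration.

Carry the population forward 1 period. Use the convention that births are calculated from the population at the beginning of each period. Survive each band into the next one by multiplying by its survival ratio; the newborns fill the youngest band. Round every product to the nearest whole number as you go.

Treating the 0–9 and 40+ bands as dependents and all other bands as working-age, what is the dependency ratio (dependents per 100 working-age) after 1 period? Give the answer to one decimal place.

66.1

Let band 1 be 0–9 through band 5 = 40+.
After projecting period 1:
Births: 9600 × 0.376 = 3610  |  10800 × 0.318 = 3434 ⇒ total 7044
Band 2: 6600 × 0.987 = 6514
Band 3: 18200 × 0.966 = 17581
Band 4: 9600 × 0.962 = 9235
Band 5: 10800 × 0.975 + 7600 × 0.588 = 10530 + 4469 = 14999
Giving 7044 / 6514 / 17581 / 9235 / 14999.
Dependents (band 0–9 + band 40+) = 7044 + 14999 = 22043; working-age = 33330; ratio = 22043/33330 × 100 = 66.1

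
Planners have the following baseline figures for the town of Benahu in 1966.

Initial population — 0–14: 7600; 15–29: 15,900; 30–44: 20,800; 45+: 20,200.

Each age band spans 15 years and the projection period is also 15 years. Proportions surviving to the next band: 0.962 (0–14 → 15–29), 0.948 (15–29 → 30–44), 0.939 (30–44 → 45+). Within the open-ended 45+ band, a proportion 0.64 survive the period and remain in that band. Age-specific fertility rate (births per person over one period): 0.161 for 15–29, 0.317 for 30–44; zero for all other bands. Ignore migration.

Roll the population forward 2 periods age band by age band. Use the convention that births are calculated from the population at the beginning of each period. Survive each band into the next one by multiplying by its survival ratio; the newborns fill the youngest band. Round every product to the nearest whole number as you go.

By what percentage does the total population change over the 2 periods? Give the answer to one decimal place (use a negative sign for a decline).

Period 1.
Births: 15900 × 0.161 = 2560 ; 20800 × 0.317 = 6594 — total 9154
15–29: 7600 × 0.962 = 7311
30–44: 15900 × 0.948 = 15073
45+: 20800 × 0.939 + 20200 × 0.64 = 19531 + 12928 = 32459
Population now: 0–14=9154, 15–29=7311, 30–44=15073, 45+=32459
Period 2.
Births: 7311 × 0.161 = 1177 ; 15073 × 0.317 = 4778 — total 5955
15–29: 9154 × 0.962 = 8806
30–44: 7311 × 0.948 = 6931
45+: 15073 × 0.939 + 32459 × 0.64 = 14154 + 20774 = 34928
Population now: 0–14=5955, 15–29=8806, 30–44=6931, 45+=34928
Total: 64500 → 56620; change = -7880; percentage change = -12.2%

-12.2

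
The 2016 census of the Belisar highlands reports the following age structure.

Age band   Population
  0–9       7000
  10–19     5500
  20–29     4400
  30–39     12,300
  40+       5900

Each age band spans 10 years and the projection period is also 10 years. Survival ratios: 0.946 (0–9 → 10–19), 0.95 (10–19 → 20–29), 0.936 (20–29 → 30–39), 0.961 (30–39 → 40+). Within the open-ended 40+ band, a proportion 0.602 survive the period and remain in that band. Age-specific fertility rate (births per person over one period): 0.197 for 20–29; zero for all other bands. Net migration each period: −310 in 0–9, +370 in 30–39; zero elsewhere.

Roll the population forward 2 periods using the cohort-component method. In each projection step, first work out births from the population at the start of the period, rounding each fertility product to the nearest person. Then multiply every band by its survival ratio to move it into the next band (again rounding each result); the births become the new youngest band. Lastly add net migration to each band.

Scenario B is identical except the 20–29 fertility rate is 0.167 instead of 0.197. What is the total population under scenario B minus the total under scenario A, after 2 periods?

-281

— Period 1 —
Births: 4400 × 0.197 = 867
10–19: 7000 × 0.946 = 6622
20–29: 5500 × 0.95 = 5225
30–39: 4400 × 0.936 = 4118
40+: 12300 × 0.961 + 5900 × 0.602 = 11820 + 3552 = 15372
Net migration: 0–9 − 310 → 557; 30–39 + 370 → 4488
→ [557, 6622, 5225, 4488, 15372]
— Period 2 —
Births: 5225 × 0.197 = 1029
10–19: 557 × 0.946 = 527
20–29: 6622 × 0.95 = 6291
30–39: 5225 × 0.936 = 4891
40+: 4488 × 0.961 + 15372 × 0.602 = 4313 + 9254 = 13567
Net migration: 0–9 − 310 → 719; 30–39 + 370 → 5261
→ [719, 527, 6291, 5261, 13567]
Scenario A total after 2 periods: 26365
Scenario B projection —
— Period 1 —
Births: 4400 × 0.167 = 735
10–19: 7000 × 0.946 = 6622
20–29: 5500 × 0.95 = 5225
30–39: 4400 × 0.936 = 4118
40+: 12300 × 0.961 + 5900 × 0.602 = 11820 + 3552 = 15372
Net migration: 0–9 − 310 → 425; 30–39 + 370 → 4488
→ [425, 6622, 5225, 4488, 15372]
— Period 2 —
Births: 5225 × 0.167 = 873
10–19: 425 × 0.946 = 402
20–29: 6622 × 0.95 = 6291
30–39: 5225 × 0.936 = 4891
40+: 4488 × 0.961 + 15372 × 0.602 = 4313 + 9254 = 13567
Net migration: 0–9 − 310 → 563; 30–39 + 370 → 5261
→ [563, 402, 6291, 5261, 13567]
Scenario B total after 2 periods: 26084
Difference B − A = 26084 − 26365 = -281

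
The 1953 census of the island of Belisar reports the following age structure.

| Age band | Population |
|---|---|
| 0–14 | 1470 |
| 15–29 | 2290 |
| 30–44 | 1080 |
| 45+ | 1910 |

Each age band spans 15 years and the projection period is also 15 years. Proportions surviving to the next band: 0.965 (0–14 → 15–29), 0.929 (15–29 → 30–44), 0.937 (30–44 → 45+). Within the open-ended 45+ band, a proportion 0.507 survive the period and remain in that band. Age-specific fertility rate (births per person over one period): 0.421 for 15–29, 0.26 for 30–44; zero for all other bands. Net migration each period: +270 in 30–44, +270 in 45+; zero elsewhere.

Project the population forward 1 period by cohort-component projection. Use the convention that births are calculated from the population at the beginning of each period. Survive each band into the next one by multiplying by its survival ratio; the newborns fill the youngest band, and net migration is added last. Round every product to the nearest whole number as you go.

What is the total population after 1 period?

Let band 1 be 0–14 through band 4 = 45+.
[period 1]
Births: 2290 × 0.421 = 964, 1080 × 0.26 = 281 → total 1245
Band 2: 1470 × 0.965 = 1419
Band 3: 2290 × 0.929 = 2127
Band 4: 1080 × 0.937 + 1910 × 0.507 = 1012 + 968 = 1980
Net migration: Band 3 + 270 → 2397; Band 4 + 270 → 2250
Giving 1245 / 1419 / 2397 / 2250.
Total after period 1: 1245 + 1419 + 2397 + 2250 = 7311

7311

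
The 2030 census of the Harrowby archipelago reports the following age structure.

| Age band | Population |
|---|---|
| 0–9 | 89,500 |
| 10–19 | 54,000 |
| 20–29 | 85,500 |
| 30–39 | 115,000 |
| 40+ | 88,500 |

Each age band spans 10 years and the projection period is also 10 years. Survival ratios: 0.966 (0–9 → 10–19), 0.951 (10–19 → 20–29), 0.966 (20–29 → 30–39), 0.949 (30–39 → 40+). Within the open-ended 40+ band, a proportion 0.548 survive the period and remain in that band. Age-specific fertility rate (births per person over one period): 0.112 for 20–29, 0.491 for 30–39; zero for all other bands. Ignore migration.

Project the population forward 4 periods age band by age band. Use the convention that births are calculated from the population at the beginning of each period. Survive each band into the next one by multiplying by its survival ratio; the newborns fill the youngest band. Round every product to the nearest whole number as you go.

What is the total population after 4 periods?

Numbering the bands 1..5 from youngest to oldest:
[period 1]
Births: 85500 × 0.112 = 9576  |  115000 × 0.491 = 56465 — total 66041
Band 2: 89500 × 0.966 = 86457
Band 3: 54000 × 0.951 = 51354
Band 4: 85500 × 0.966 = 82593
Band 5: 115000 × 0.949 + 88500 × 0.548 = 109135 + 48498 = 157633
End of period: [66041, 86457, 51354, 82593, 157633]
[period 2]
Births: 51354 × 0.112 = 5752  |  82593 × 0.491 = 40553 — total 46305
Band 2: 66041 × 0.966 = 63796
Band 3: 86457 × 0.951 = 82221
Band 4: 51354 × 0.966 = 49608
Band 5: 82593 × 0.949 + 157633 × 0.548 = 78381 + 86383 = 164764
End of period: [46305, 63796, 82221, 49608, 164764]
[period 3]
Births: 82221 × 0.112 = 9209  |  49608 × 0.491 = 24358 — total 33567
Band 2: 46305 × 0.966 = 44731
Band 3: 63796 × 0.951 = 60670
Band 4: 82221 × 0.966 = 79425
Band 5: 49608 × 0.949 + 164764 × 0.548 = 47078 + 90291 = 137369
End of period: [33567, 44731, 60670, 79425, 137369]
[period 4]
Births: 60670 × 0.112 = 6795  |  79425 × 0.491 = 38998 — total 45793
Band 2: 33567 × 0.966 = 32426
Band 3: 44731 × 0.951 = 42539
Band 4: 60670 × 0.966 = 58607
Band 5: 79425 × 0.949 + 137369 × 0.548 = 75374 + 75278 = 150652
End of period: [45793, 32426, 42539, 58607, 150652]
Total after period 4: 45793 + 32426 + 42539 + 58607 + 150652 = 330017

330017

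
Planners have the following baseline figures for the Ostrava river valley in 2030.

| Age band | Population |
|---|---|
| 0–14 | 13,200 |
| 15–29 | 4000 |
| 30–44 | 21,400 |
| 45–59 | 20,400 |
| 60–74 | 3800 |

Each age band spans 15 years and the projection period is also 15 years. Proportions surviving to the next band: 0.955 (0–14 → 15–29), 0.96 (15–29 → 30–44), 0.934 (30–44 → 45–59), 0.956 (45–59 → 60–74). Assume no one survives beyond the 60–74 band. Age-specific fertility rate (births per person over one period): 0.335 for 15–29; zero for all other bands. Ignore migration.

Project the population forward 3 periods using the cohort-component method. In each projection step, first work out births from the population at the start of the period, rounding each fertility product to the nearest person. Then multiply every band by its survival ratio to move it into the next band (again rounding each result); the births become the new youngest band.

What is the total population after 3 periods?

— Period 1 —
Births: 4000 × 0.335 = 1340
15–29: 13200 × 0.955 = 12606
30–44: 4000 × 0.96 = 3840
45–59: 21400 × 0.934 = 19988
60–74: 20400 × 0.956 = 19502
Giving 1340 / 12606 / 3840 / 19988 / 19502.
— Period 2 —
Births: 12606 × 0.335 = 4223
15–29: 1340 × 0.955 = 1280
30–44: 12606 × 0.96 = 12102
45–59: 3840 × 0.934 = 3587
60–74: 19988 × 0.956 = 19109
Giving 4223 / 1280 / 12102 / 3587 / 19109.
— Period 3 —
Births: 1280 × 0.335 = 429
15–29: 4223 × 0.955 = 4033
30–44: 1280 × 0.96 = 1229
45–59: 12102 × 0.934 = 11303
60–74: 3587 × 0.956 = 3429
Giving 429 / 4033 / 1229 / 11303 / 3429.
Total after period 3: 429 + 4033 + 1229 + 11303 + 3429 = 20423

20423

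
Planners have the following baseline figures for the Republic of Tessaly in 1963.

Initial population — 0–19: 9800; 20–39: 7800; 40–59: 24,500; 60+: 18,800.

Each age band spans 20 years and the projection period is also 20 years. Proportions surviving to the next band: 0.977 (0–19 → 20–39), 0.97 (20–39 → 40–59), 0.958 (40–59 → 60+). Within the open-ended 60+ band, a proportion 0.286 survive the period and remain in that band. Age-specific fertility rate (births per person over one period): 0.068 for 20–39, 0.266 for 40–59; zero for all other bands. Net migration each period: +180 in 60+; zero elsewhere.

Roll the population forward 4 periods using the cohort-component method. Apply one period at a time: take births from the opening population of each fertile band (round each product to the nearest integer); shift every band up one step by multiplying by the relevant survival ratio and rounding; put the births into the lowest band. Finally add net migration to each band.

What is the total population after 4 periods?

17810

Call the bands 1 to 4, youngest first.
Period 1.
Births: 7800 × 0.068 = 530  |  24500 × 0.266 = 6517 — total 7047
Band 2: 9800 × 0.977 = 9575
Band 3: 7800 × 0.97 = 7566
Band 4: 24500 × 0.958 + 18800 × 0.286 = 23471 + 5377 = 28848
Net migration: Band 4 + 180 → 29028
End of period: [7047, 9575, 7566, 29028]
Period 2.
Births: 9575 × 0.068 = 651  |  7566 × 0.266 = 2013 — total 2664
Band 2: 7047 × 0.977 = 6885
Band 3: 9575 × 0.97 = 9288
Band 4: 7566 × 0.958 + 29028 × 0.286 = 7248 + 8302 = 15550
Net migration: Band 4 + 180 → 15730
End of period: [2664, 6885, 9288, 15730]
Period 3.
Births: 6885 × 0.068 = 468  |  9288 × 0.266 = 2471 — total 2939
Band 2: 2664 × 0.977 = 2603
Band 3: 6885 × 0.97 = 6678
Band 4: 9288 × 0.958 + 15730 × 0.286 = 8898 + 4499 = 13397
Net migration: Band 4 + 180 → 13577
End of period: [2939, 2603, 6678, 13577]
Period 4.
Births: 2603 × 0.068 = 177  |  6678 × 0.266 = 1776 — total 1953
Band 2: 2939 × 0.977 = 2871
Band 3: 2603 × 0.97 = 2525
Band 4: 6678 × 0.958 + 13577 × 0.286 = 6398 + 3883 = 10281
Net migration: Band 4 + 180 → 10461
End of period: [1953, 2871, 2525, 10461]
Total after period 4: 1953 + 2871 + 2525 + 10461 = 17810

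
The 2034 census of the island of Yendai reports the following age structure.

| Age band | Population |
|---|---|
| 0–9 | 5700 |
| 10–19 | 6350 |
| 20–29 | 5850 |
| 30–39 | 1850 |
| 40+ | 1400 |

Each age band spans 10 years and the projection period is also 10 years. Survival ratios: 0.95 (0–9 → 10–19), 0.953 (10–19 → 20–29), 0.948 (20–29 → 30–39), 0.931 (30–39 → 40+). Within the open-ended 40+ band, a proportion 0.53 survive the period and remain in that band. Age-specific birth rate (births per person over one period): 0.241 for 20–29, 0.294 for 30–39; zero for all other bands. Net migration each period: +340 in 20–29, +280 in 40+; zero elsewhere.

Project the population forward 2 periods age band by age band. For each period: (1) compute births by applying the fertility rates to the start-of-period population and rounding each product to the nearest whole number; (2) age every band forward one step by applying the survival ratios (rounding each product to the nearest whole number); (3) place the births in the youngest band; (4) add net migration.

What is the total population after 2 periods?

Call the bands 1 to 5, youngest first.
Period 1:
Births: 5850 × 0.241 = 1410 ; 1850 × 0.294 = 544 → total 1954
Band 2: 5700 × 0.95 = 5415
Band 3: 6350 × 0.953 = 6052
Band 4: 5850 × 0.948 = 5546
Band 5: 1850 × 0.931 + 1400 × 0.53 = 1722 + 742 = 2464
Net migration: Band 3 + 340 → 6392; Band 5 + 280 → 2744
Giving 1954 / 5415 / 6392 / 5546 / 2744.
Period 2:
Births: 6392 × 0.241 = 1540 ; 5546 × 0.294 = 1631 → total 3171
Band 2: 1954 × 0.95 = 1856
Band 3: 5415 × 0.953 = 5160
Band 4: 6392 × 0.948 = 6060
Band 5: 5546 × 0.931 + 2744 × 0.53 = 5163 + 1454 = 6617
Net migration: Band 3 + 340 → 5500; Band 5 + 280 → 6897
Giving 3171 / 1856 / 5500 / 6060 / 6897.
Total after period 2: 3171 + 1856 + 5500 + 6060 + 6897 = 23484

23484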